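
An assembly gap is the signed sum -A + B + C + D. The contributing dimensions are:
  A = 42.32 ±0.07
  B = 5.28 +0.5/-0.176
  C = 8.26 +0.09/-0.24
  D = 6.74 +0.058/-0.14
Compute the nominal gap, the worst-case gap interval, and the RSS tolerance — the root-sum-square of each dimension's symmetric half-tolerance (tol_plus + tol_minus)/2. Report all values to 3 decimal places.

Stack each dimension's contribution:
  -A: nom -42.320 → Σnom=-42.320; wc +0.070/-0.070 → slack +0.070/-0.070; half-tol=0.070, Σhalf²=0.004900
  +B: nom +5.280 → Σnom=-37.040; wc +0.500/-0.176 → slack +0.570/-0.246; half-tol=0.338, Σhalf²=0.119144
  +C: nom +8.260 → Σnom=-28.780; wc +0.090/-0.240 → slack +0.660/-0.486; half-tol=0.165, Σhalf²=0.146369
  +D: nom +6.740 → Σnom=-22.040; wc +0.058/-0.140 → slack +0.718/-0.626; half-tol=0.099, Σhalf²=0.156170
Nominal = -22.040. Worst-case = [-22.040 - 0.626, -22.040 + 0.718] = [-22.666, -21.322]. RSS = √0.156170 = 0.395.

nominal=-22.040 wc=[-22.666,-21.322] rss=0.395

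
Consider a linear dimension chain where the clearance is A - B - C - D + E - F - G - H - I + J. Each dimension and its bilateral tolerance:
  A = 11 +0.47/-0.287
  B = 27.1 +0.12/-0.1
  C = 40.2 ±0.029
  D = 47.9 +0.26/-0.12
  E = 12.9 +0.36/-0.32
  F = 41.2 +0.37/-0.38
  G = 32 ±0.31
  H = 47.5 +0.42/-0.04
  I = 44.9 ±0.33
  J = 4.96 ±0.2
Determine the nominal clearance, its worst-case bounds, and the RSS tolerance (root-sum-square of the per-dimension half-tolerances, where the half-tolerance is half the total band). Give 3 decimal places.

nominal=-251.940 wc=[-254.586,-249.601] rss=0.864

Stack each dimension's contribution:
  +A: nom +11.000 → Σnom=11.000; wc +0.470/-0.287 → slack +0.470/-0.287; half-tol=0.378, Σhalf²=0.143262
  -B: nom -27.100 → Σnom=-16.100; wc +0.100/-0.120 → slack +0.570/-0.407; half-tol=0.110, Σhalf²=0.155362
  -C: nom -40.200 → Σnom=-56.300; wc +0.029/-0.029 → slack +0.599/-0.436; half-tol=0.029, Σhalf²=0.156203
  -D: nom -47.900 → Σnom=-104.200; wc +0.120/-0.260 → slack +0.719/-0.696; half-tol=0.190, Σhalf²=0.192303
  +E: nom +12.900 → Σnom=-91.300; wc +0.360/-0.320 → slack +1.079/-1.016; half-tol=0.340, Σhalf²=0.307903
  -F: nom -41.200 → Σnom=-132.500; wc +0.380/-0.370 → slack +1.459/-1.386; half-tol=0.375, Σhalf²=0.448528
  -G: nom -32.000 → Σnom=-164.500; wc +0.310/-0.310 → slack +1.769/-1.696; half-tol=0.310, Σhalf²=0.544628
  -H: nom -47.500 → Σnom=-212.000; wc +0.040/-0.420 → slack +1.809/-2.116; half-tol=0.230, Σhalf²=0.597528
  -I: nom -44.900 → Σnom=-256.900; wc +0.330/-0.330 → slack +2.139/-2.446; half-tol=0.330, Σhalf²=0.706428
  +J: nom +4.960 → Σnom=-251.940; wc +0.200/-0.200 → slack +2.339/-2.646; half-tol=0.200, Σhalf²=0.746428
Nominal = -251.940. Worst-case = [-251.940 - 2.646, -251.940 + 2.339] = [-254.586, -249.601]. RSS = √0.746428 = 0.864.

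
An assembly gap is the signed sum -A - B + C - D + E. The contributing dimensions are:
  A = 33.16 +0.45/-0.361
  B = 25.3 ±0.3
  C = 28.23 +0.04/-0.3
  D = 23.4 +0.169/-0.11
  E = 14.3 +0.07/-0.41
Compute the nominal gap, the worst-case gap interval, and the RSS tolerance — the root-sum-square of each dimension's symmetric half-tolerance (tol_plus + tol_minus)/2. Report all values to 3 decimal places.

Stack each dimension's contribution:
  -A: nom -33.160 → Σnom=-33.160; wc +0.361/-0.450 → slack +0.361/-0.450; half-tol=0.405, Σhalf²=0.164430
  -B: nom -25.300 → Σnom=-58.460; wc +0.300/-0.300 → slack +0.661/-0.750; half-tol=0.300, Σhalf²=0.254430
  +C: nom +28.230 → Σnom=-30.230; wc +0.040/-0.300 → slack +0.701/-1.050; half-tol=0.170, Σhalf²=0.283330
  -D: nom -23.400 → Σnom=-53.630; wc +0.110/-0.169 → slack +0.811/-1.219; half-tol=0.140, Σhalf²=0.302790
  +E: nom +14.300 → Σnom=-39.330; wc +0.070/-0.410 → slack +0.881/-1.629; half-tol=0.240, Σhalf²=0.360390
Nominal = -39.330. Worst-case = [-39.330 - 1.629, -39.330 + 0.881] = [-40.959, -38.449]. RSS = √0.360390 = 0.600.

nominal=-39.330 wc=[-40.959,-38.449] rss=0.600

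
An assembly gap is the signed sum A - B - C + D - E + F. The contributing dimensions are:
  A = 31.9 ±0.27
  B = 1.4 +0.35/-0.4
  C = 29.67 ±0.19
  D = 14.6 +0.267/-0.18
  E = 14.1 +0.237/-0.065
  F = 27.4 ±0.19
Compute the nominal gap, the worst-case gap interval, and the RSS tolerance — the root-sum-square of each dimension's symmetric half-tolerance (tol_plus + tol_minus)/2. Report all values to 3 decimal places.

nominal=28.730 wc=[27.313,30.112] rss=0.599

Stack each dimension's contribution:
  +A: nom +31.900 → Σnom=31.900; wc +0.270/-0.270 → slack +0.270/-0.270; half-tol=0.270, Σhalf²=0.072900
  -B: nom -1.400 → Σnom=30.500; wc +0.400/-0.350 → slack +0.670/-0.620; half-tol=0.375, Σhalf²=0.213525
  -C: nom -29.670 → Σnom=0.830; wc +0.190/-0.190 → slack +0.860/-0.810; half-tol=0.190, Σhalf²=0.249625
  +D: nom +14.600 → Σnom=15.430; wc +0.267/-0.180 → slack +1.127/-0.990; half-tol=0.224, Σhalf²=0.299577
  -E: nom -14.100 → Σnom=1.330; wc +0.065/-0.237 → slack +1.192/-1.227; half-tol=0.151, Σhalf²=0.322378
  +F: nom +27.400 → Σnom=28.730; wc +0.190/-0.190 → slack +1.382/-1.417; half-tol=0.190, Σhalf²=0.358478
Nominal = 28.730. Worst-case = [28.730 - 1.417, 28.730 + 1.382] = [27.313, 30.112]. RSS = √0.358478 = 0.599.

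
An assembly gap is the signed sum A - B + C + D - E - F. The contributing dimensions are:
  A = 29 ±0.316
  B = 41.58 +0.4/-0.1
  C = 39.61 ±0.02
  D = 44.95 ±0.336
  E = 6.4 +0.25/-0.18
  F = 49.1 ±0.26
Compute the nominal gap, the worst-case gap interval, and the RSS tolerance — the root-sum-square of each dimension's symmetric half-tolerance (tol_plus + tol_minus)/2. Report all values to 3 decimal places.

nominal=16.480 wc=[14.898,17.692] rss=0.624

Stack each dimension's contribution:
  +A: nom +29.000 → Σnom=29.000; wc +0.316/-0.316 → slack +0.316/-0.316; half-tol=0.316, Σhalf²=0.099856
  -B: nom -41.580 → Σnom=-12.580; wc +0.100/-0.400 → slack +0.416/-0.716; half-tol=0.250, Σhalf²=0.162356
  +C: nom +39.610 → Σnom=27.030; wc +0.020/-0.020 → slack +0.436/-0.736; half-tol=0.020, Σhalf²=0.162756
  +D: nom +44.950 → Σnom=71.980; wc +0.336/-0.336 → slack +0.772/-1.072; half-tol=0.336, Σhalf²=0.275652
  -E: nom -6.400 → Σnom=65.580; wc +0.180/-0.250 → slack +0.952/-1.322; half-tol=0.215, Σhalf²=0.321877
  -F: nom -49.100 → Σnom=16.480; wc +0.260/-0.260 → slack +1.212/-1.582; half-tol=0.260, Σhalf²=0.389477
Nominal = 16.480. Worst-case = [16.480 - 1.582, 16.480 + 1.212] = [14.898, 17.692]. RSS = √0.389477 = 0.624.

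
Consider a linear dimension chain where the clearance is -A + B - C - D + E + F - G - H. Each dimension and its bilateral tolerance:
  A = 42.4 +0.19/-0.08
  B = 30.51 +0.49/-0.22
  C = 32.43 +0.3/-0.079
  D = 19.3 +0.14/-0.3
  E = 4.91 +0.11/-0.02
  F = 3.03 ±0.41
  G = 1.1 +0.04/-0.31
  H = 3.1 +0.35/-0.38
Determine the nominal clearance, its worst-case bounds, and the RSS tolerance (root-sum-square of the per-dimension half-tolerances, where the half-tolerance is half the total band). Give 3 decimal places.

nominal=-59.880 wc=[-61.550,-57.721] rss=0.751

Stack each dimension's contribution:
  -A: nom -42.400 → Σnom=-42.400; wc +0.080/-0.190 → slack +0.080/-0.190; half-tol=0.135, Σhalf²=0.018225
  +B: nom +30.510 → Σnom=-11.890; wc +0.490/-0.220 → slack +0.570/-0.410; half-tol=0.355, Σhalf²=0.144250
  -C: nom -32.430 → Σnom=-44.320; wc +0.079/-0.300 → slack +0.649/-0.710; half-tol=0.190, Σhalf²=0.180160
  -D: nom -19.300 → Σnom=-63.620; wc +0.300/-0.140 → slack +0.949/-0.850; half-tol=0.220, Σhalf²=0.228560
  +E: nom +4.910 → Σnom=-58.710; wc +0.110/-0.020 → slack +1.059/-0.870; half-tol=0.065, Σhalf²=0.232785
  +F: nom +3.030 → Σnom=-55.680; wc +0.410/-0.410 → slack +1.469/-1.280; half-tol=0.410, Σhalf²=0.400885
  -G: nom -1.100 → Σnom=-56.780; wc +0.310/-0.040 → slack +1.779/-1.320; half-tol=0.175, Σhalf²=0.431510
  -H: nom -3.100 → Σnom=-59.880; wc +0.380/-0.350 → slack +2.159/-1.670; half-tol=0.365, Σhalf²=0.564735
Nominal = -59.880. Worst-case = [-59.880 - 1.670, -59.880 + 2.159] = [-61.550, -57.721]. RSS = √0.564735 = 0.751.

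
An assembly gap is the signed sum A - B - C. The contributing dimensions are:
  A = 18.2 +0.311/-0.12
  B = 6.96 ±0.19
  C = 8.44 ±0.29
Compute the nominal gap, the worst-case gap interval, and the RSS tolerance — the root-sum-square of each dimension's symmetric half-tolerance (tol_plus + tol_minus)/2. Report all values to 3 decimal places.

nominal=2.800 wc=[2.200,3.591] rss=0.408

Stack each dimension's contribution:
  +A: nom +18.200 → Σnom=18.200; wc +0.311/-0.120 → slack +0.311/-0.120; half-tol=0.215, Σhalf²=0.046440
  -B: nom -6.960 → Σnom=11.240; wc +0.190/-0.190 → slack +0.501/-0.310; half-tol=0.190, Σhalf²=0.082540
  -C: nom -8.440 → Σnom=2.800; wc +0.290/-0.290 → slack +0.791/-0.600; half-tol=0.290, Σhalf²=0.166640
Nominal = 2.800. Worst-case = [2.800 - 0.600, 2.800 + 0.791] = [2.200, 3.591]. RSS = √0.166640 = 0.408.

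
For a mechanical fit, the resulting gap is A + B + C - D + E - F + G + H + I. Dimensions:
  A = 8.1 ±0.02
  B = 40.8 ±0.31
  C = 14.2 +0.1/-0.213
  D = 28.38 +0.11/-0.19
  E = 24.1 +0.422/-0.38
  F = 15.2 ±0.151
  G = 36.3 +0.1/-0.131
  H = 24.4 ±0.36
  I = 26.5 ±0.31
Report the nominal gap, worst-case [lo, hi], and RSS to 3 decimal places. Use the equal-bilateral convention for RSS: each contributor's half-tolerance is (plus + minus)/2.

nominal=130.820 wc=[128.835,132.783] rss=0.752

Stack each dimension's contribution:
  +A: nom +8.100 → Σnom=8.100; wc +0.020/-0.020 → slack +0.020/-0.020; half-tol=0.020, Σhalf²=0.000400
  +B: nom +40.800 → Σnom=48.900; wc +0.310/-0.310 → slack +0.330/-0.330; half-tol=0.310, Σhalf²=0.096500
  +C: nom +14.200 → Σnom=63.100; wc +0.100/-0.213 → slack +0.430/-0.543; half-tol=0.157, Σhalf²=0.120992
  -D: nom -28.380 → Σnom=34.720; wc +0.190/-0.110 → slack +0.620/-0.653; half-tol=0.150, Σhalf²=0.143492
  +E: nom +24.100 → Σnom=58.820; wc +0.422/-0.380 → slack +1.042/-1.033; half-tol=0.401, Σhalf²=0.304293
  -F: nom -15.200 → Σnom=43.620; wc +0.151/-0.151 → slack +1.193/-1.184; half-tol=0.151, Σhalf²=0.327094
  +G: nom +36.300 → Σnom=79.920; wc +0.100/-0.131 → slack +1.293/-1.315; half-tol=0.116, Σhalf²=0.340435
  +H: nom +24.400 → Σnom=104.320; wc +0.360/-0.360 → slack +1.653/-1.675; half-tol=0.360, Σhalf²=0.470035
  +I: nom +26.500 → Σnom=130.820; wc +0.310/-0.310 → slack +1.963/-1.985; half-tol=0.310, Σhalf²=0.566134
Nominal = 130.820. Worst-case = [130.820 - 1.985, 130.820 + 1.963] = [128.835, 132.783]. RSS = √0.566134 = 0.752.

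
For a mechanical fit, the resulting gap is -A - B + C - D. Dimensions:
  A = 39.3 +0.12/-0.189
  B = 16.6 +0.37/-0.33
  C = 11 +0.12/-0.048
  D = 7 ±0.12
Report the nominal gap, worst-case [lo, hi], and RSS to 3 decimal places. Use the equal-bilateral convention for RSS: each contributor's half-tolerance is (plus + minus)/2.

nominal=-51.900 wc=[-52.558,-51.141] rss=0.410

Stack each dimension's contribution:
  -A: nom -39.300 → Σnom=-39.300; wc +0.189/-0.120 → slack +0.189/-0.120; half-tol=0.154, Σhalf²=0.023870
  -B: nom -16.600 → Σnom=-55.900; wc +0.330/-0.370 → slack +0.519/-0.490; half-tol=0.350, Σhalf²=0.146370
  +C: nom +11.000 → Σnom=-44.900; wc +0.120/-0.048 → slack +0.639/-0.538; half-tol=0.084, Σhalf²=0.153426
  -D: nom -7.000 → Σnom=-51.900; wc +0.120/-0.120 → slack +0.759/-0.658; half-tol=0.120, Σhalf²=0.167826
Nominal = -51.900. Worst-case = [-51.900 - 0.658, -51.900 + 0.759] = [-52.558, -51.141]. RSS = √0.167826 = 0.410.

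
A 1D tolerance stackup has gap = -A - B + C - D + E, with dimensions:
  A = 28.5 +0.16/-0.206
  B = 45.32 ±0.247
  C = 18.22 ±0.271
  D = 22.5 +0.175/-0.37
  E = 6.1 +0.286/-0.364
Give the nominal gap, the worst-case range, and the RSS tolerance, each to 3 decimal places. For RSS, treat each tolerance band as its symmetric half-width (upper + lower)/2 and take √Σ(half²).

Stack each dimension's contribution:
  -A: nom -28.500 → Σnom=-28.500; wc +0.206/-0.160 → slack +0.206/-0.160; half-tol=0.183, Σhalf²=0.033489
  -B: nom -45.320 → Σnom=-73.820; wc +0.247/-0.247 → slack +0.453/-0.407; half-tol=0.247, Σhalf²=0.094498
  +C: nom +18.220 → Σnom=-55.600; wc +0.271/-0.271 → slack +0.724/-0.678; half-tol=0.271, Σhalf²=0.167939
  -D: nom -22.500 → Σnom=-78.100; wc +0.370/-0.175 → slack +1.094/-0.853; half-tol=0.272, Σhalf²=0.242195
  +E: nom +6.100 → Σnom=-72.000; wc +0.286/-0.364 → slack +1.380/-1.217; half-tol=0.325, Σhalf²=0.347820
Nominal = -72.000. Worst-case = [-72.000 - 1.217, -72.000 + 1.380] = [-73.217, -70.620]. RSS = √0.347820 = 0.590.

nominal=-72.000 wc=[-73.217,-70.620] rss=0.590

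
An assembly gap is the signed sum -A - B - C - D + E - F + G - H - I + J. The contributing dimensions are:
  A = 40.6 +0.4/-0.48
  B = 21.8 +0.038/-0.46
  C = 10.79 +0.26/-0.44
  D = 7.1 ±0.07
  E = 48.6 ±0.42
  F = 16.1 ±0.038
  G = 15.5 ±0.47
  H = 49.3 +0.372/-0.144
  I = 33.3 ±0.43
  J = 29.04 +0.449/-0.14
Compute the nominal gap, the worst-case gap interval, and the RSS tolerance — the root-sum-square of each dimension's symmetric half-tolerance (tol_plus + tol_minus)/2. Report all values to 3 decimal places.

nominal=-85.850 wc=[-88.488,-82.449] rss=1.058

Stack each dimension's contribution:
  -A: nom -40.600 → Σnom=-40.600; wc +0.480/-0.400 → slack +0.480/-0.400; half-tol=0.440, Σhalf²=0.193600
  -B: nom -21.800 → Σnom=-62.400; wc +0.460/-0.038 → slack +0.940/-0.438; half-tol=0.249, Σhalf²=0.255601
  -C: nom -10.790 → Σnom=-73.190; wc +0.440/-0.260 → slack +1.380/-0.698; half-tol=0.350, Σhalf²=0.378101
  -D: nom -7.100 → Σnom=-80.290; wc +0.070/-0.070 → slack +1.450/-0.768; half-tol=0.070, Σhalf²=0.383001
  +E: nom +48.600 → Σnom=-31.690; wc +0.420/-0.420 → slack +1.870/-1.188; half-tol=0.420, Σhalf²=0.559401
  -F: nom -16.100 → Σnom=-47.790; wc +0.038/-0.038 → slack +1.908/-1.226; half-tol=0.038, Σhalf²=0.560845
  +G: nom +15.500 → Σnom=-32.290; wc +0.470/-0.470 → slack +2.378/-1.696; half-tol=0.470, Σhalf²=0.781745
  -H: nom -49.300 → Σnom=-81.590; wc +0.144/-0.372 → slack +2.522/-2.068; half-tol=0.258, Σhalf²=0.848309
  -I: nom -33.300 → Σnom=-114.890; wc +0.430/-0.430 → slack +2.952/-2.498; half-tol=0.430, Σhalf²=1.033209
  +J: nom +29.040 → Σnom=-85.850; wc +0.449/-0.140 → slack +3.401/-2.638; half-tol=0.294, Σhalf²=1.119939
Nominal = -85.850. Worst-case = [-85.850 - 2.638, -85.850 + 3.401] = [-88.488, -82.449]. RSS = √1.119939 = 1.058.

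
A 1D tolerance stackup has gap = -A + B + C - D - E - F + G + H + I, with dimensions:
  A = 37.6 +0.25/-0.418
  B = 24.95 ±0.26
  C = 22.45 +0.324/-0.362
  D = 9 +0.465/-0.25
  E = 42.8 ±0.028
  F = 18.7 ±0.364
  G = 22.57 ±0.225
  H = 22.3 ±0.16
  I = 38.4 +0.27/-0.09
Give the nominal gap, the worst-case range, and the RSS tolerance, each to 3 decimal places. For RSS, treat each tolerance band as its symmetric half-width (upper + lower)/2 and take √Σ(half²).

nominal=22.570 wc=[20.366,24.869] rss=0.816

Stack each dimension's contribution:
  -A: nom -37.600 → Σnom=-37.600; wc +0.418/-0.250 → slack +0.418/-0.250; half-tol=0.334, Σhalf²=0.111556
  +B: nom +24.950 → Σnom=-12.650; wc +0.260/-0.260 → slack +0.678/-0.510; half-tol=0.260, Σhalf²=0.179156
  +C: nom +22.450 → Σnom=9.800; wc +0.324/-0.362 → slack +1.002/-0.872; half-tol=0.343, Σhalf²=0.296805
  -D: nom -9.000 → Σnom=0.800; wc +0.250/-0.465 → slack +1.252/-1.337; half-tol=0.358, Σhalf²=0.424611
  -E: nom -42.800 → Σnom=-42.000; wc +0.028/-0.028 → slack +1.280/-1.365; half-tol=0.028, Σhalf²=0.425395
  -F: nom -18.700 → Σnom=-60.700; wc +0.364/-0.364 → slack +1.644/-1.729; half-tol=0.364, Σhalf²=0.557891
  +G: nom +22.570 → Σnom=-38.130; wc +0.225/-0.225 → slack +1.869/-1.954; half-tol=0.225, Σhalf²=0.608516
  +H: nom +22.300 → Σnom=-15.830; wc +0.160/-0.160 → slack +2.029/-2.114; half-tol=0.160, Σhalf²=0.634116
  +I: nom +38.400 → Σnom=22.570; wc +0.270/-0.090 → slack +2.299/-2.204; half-tol=0.180, Σhalf²=0.666516
Nominal = 22.570. Worst-case = [22.570 - 2.204, 22.570 + 2.299] = [20.366, 24.869]. RSS = √0.666516 = 0.816.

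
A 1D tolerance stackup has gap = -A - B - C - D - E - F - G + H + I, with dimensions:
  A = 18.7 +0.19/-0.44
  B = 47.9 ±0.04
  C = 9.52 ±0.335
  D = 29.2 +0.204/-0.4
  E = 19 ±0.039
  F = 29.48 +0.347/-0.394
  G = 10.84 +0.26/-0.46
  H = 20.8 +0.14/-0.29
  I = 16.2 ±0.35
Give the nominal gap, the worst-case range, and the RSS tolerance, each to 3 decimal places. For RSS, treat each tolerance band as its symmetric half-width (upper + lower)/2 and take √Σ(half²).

nominal=-127.640 wc=[-129.695,-125.042] rss=0.861

Stack each dimension's contribution:
  -A: nom -18.700 → Σnom=-18.700; wc +0.440/-0.190 → slack +0.440/-0.190; half-tol=0.315, Σhalf²=0.099225
  -B: nom -47.900 → Σnom=-66.600; wc +0.040/-0.040 → slack +0.480/-0.230; half-tol=0.040, Σhalf²=0.100825
  -C: nom -9.520 → Σnom=-76.120; wc +0.335/-0.335 → slack +0.815/-0.565; half-tol=0.335, Σhalf²=0.213050
  -D: nom -29.200 → Σnom=-105.320; wc +0.400/-0.204 → slack +1.215/-0.769; half-tol=0.302, Σhalf²=0.304254
  -E: nom -19.000 → Σnom=-124.320; wc +0.039/-0.039 → slack +1.254/-0.808; half-tol=0.039, Σhalf²=0.305775
  -F: nom -29.480 → Σnom=-153.800; wc +0.394/-0.347 → slack +1.648/-1.155; half-tol=0.370, Σhalf²=0.443045
  -G: nom -10.840 → Σnom=-164.640; wc +0.460/-0.260 → slack +2.108/-1.415; half-tol=0.360, Σhalf²=0.572645
  +H: nom +20.800 → Σnom=-143.840; wc +0.140/-0.290 → slack +2.248/-1.705; half-tol=0.215, Σhalf²=0.618870
  +I: nom +16.200 → Σnom=-127.640; wc +0.350/-0.350 → slack +2.598/-2.055; half-tol=0.350, Σhalf²=0.741370
Nominal = -127.640. Worst-case = [-127.640 - 2.055, -127.640 + 2.598] = [-129.695, -125.042]. RSS = √0.741370 = 0.861.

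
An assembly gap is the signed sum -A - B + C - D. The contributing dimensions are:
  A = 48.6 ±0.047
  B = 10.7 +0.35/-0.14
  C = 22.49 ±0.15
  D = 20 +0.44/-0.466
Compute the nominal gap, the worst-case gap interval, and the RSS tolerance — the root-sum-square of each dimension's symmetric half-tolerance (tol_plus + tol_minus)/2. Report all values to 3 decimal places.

Stack each dimension's contribution:
  -A: nom -48.600 → Σnom=-48.600; wc +0.047/-0.047 → slack +0.047/-0.047; half-tol=0.047, Σhalf²=0.002209
  -B: nom -10.700 → Σnom=-59.300; wc +0.140/-0.350 → slack +0.187/-0.397; half-tol=0.245, Σhalf²=0.062234
  +C: nom +22.490 → Σnom=-36.810; wc +0.150/-0.150 → slack +0.337/-0.547; half-tol=0.150, Σhalf²=0.084734
  -D: nom -20.000 → Σnom=-56.810; wc +0.466/-0.440 → slack +0.803/-0.987; half-tol=0.453, Σhalf²=0.289943
Nominal = -56.810. Worst-case = [-56.810 - 0.987, -56.810 + 0.803] = [-57.797, -56.007]. RSS = √0.289943 = 0.538.

nominal=-56.810 wc=[-57.797,-56.007] rss=0.538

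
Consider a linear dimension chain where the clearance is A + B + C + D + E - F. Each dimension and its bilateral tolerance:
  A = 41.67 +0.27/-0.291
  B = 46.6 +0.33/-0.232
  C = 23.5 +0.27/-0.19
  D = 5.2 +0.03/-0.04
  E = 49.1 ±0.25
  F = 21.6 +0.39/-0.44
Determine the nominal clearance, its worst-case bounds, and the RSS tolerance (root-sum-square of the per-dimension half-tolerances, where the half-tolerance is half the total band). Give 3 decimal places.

Stack each dimension's contribution:
  +A: nom +41.670 → Σnom=41.670; wc +0.270/-0.291 → slack +0.270/-0.291; half-tol=0.280, Σhalf²=0.078680
  +B: nom +46.600 → Σnom=88.270; wc +0.330/-0.232 → slack +0.600/-0.523; half-tol=0.281, Σhalf²=0.157641
  +C: nom +23.500 → Σnom=111.770; wc +0.270/-0.190 → slack +0.870/-0.713; half-tol=0.230, Σhalf²=0.210541
  +D: nom +5.200 → Σnom=116.970; wc +0.030/-0.040 → slack +0.900/-0.753; half-tol=0.035, Σhalf²=0.211766
  +E: nom +49.100 → Σnom=166.070; wc +0.250/-0.250 → slack +1.150/-1.003; half-tol=0.250, Σhalf²=0.274266
  -F: nom -21.600 → Σnom=144.470; wc +0.440/-0.390 → slack +1.590/-1.393; half-tol=0.415, Σhalf²=0.446491
Nominal = 144.470. Worst-case = [144.470 - 1.393, 144.470 + 1.590] = [143.077, 146.060]. RSS = √0.446491 = 0.668.

nominal=144.470 wc=[143.077,146.060] rss=0.668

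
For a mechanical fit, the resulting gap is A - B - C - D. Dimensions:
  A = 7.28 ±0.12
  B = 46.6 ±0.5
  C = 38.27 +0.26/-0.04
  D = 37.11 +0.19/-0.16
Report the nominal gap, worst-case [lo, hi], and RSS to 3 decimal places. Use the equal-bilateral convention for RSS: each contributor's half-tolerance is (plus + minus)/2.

nominal=-114.700 wc=[-115.770,-113.880] rss=0.563

Stack each dimension's contribution:
  +A: nom +7.280 → Σnom=7.280; wc +0.120/-0.120 → slack +0.120/-0.120; half-tol=0.120, Σhalf²=0.014400
  -B: nom -46.600 → Σnom=-39.320; wc +0.500/-0.500 → slack +0.620/-0.620; half-tol=0.500, Σhalf²=0.264400
  -C: nom -38.270 → Σnom=-77.590; wc +0.040/-0.260 → slack +0.660/-0.880; half-tol=0.150, Σhalf²=0.286900
  -D: nom -37.110 → Σnom=-114.700; wc +0.160/-0.190 → slack +0.820/-1.070; half-tol=0.175, Σhalf²=0.317525
Nominal = -114.700. Worst-case = [-114.700 - 1.070, -114.700 + 0.820] = [-115.770, -113.880]. RSS = √0.317525 = 0.563.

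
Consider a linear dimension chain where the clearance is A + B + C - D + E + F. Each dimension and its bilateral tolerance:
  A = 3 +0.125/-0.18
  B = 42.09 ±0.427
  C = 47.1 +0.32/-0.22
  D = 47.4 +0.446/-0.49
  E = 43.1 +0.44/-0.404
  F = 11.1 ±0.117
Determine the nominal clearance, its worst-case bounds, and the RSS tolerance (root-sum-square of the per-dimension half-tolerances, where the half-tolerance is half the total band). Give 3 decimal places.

Stack each dimension's contribution:
  +A: nom +3.000 → Σnom=3.000; wc +0.125/-0.180 → slack +0.125/-0.180; half-tol=0.152, Σhalf²=0.023256
  +B: nom +42.090 → Σnom=45.090; wc +0.427/-0.427 → slack +0.552/-0.607; half-tol=0.427, Σhalf²=0.205585
  +C: nom +47.100 → Σnom=92.190; wc +0.320/-0.220 → slack +0.872/-0.827; half-tol=0.270, Σhalf²=0.278485
  -D: nom -47.400 → Σnom=44.790; wc +0.490/-0.446 → slack +1.362/-1.273; half-tol=0.468, Σhalf²=0.497509
  +E: nom +43.100 → Σnom=87.890; wc +0.440/-0.404 → slack +1.802/-1.677; half-tol=0.422, Σhalf²=0.675593
  +F: nom +11.100 → Σnom=98.990; wc +0.117/-0.117 → slack +1.919/-1.794; half-tol=0.117, Σhalf²=0.689282
Nominal = 98.990. Worst-case = [98.990 - 1.794, 98.990 + 1.919] = [97.196, 100.909]. RSS = √0.689282 = 0.830.

nominal=98.990 wc=[97.196,100.909] rss=0.830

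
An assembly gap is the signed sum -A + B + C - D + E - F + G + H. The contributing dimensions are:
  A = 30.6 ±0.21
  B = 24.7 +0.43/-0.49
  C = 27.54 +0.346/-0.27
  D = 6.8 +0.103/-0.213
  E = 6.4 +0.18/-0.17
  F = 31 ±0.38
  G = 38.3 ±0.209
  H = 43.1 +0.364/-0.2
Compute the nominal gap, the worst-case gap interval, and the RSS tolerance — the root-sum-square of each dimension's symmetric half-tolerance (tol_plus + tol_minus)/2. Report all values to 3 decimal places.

nominal=71.640 wc=[69.608,73.972] rss=0.821

Stack each dimension's contribution:
  -A: nom -30.600 → Σnom=-30.600; wc +0.210/-0.210 → slack +0.210/-0.210; half-tol=0.210, Σhalf²=0.044100
  +B: nom +24.700 → Σnom=-5.900; wc +0.430/-0.490 → slack +0.640/-0.700; half-tol=0.460, Σhalf²=0.255700
  +C: nom +27.540 → Σnom=21.640; wc +0.346/-0.270 → slack +0.986/-0.970; half-tol=0.308, Σhalf²=0.350564
  -D: nom -6.800 → Σnom=14.840; wc +0.213/-0.103 → slack +1.199/-1.073; half-tol=0.158, Σhalf²=0.375528
  +E: nom +6.400 → Σnom=21.240; wc +0.180/-0.170 → slack +1.379/-1.243; half-tol=0.175, Σhalf²=0.406153
  -F: nom -31.000 → Σnom=-9.760; wc +0.380/-0.380 → slack +1.759/-1.623; half-tol=0.380, Σhalf²=0.550553
  +G: nom +38.300 → Σnom=28.540; wc +0.209/-0.209 → slack +1.968/-1.832; half-tol=0.209, Σhalf²=0.594234
  +H: nom +43.100 → Σnom=71.640; wc +0.364/-0.200 → slack +2.332/-2.032; half-tol=0.282, Σhalf²=0.673758
Nominal = 71.640. Worst-case = [71.640 - 2.032, 71.640 + 2.332] = [69.608, 73.972]. RSS = √0.673758 = 0.821.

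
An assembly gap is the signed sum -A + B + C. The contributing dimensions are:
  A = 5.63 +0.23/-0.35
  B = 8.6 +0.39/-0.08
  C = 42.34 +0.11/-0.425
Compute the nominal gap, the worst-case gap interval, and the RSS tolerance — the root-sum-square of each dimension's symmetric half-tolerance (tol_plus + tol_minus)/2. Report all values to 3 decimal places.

Stack each dimension's contribution:
  -A: nom -5.630 → Σnom=-5.630; wc +0.350/-0.230 → slack +0.350/-0.230; half-tol=0.290, Σhalf²=0.084100
  +B: nom +8.600 → Σnom=2.970; wc +0.390/-0.080 → slack +0.740/-0.310; half-tol=0.235, Σhalf²=0.139325
  +C: nom +42.340 → Σnom=45.310; wc +0.110/-0.425 → slack +0.850/-0.735; half-tol=0.268, Σhalf²=0.210881
Nominal = 45.310. Worst-case = [45.310 - 0.735, 45.310 + 0.850] = [44.575, 46.160]. RSS = √0.210881 = 0.459.

nominal=45.310 wc=[44.575,46.160] rss=0.459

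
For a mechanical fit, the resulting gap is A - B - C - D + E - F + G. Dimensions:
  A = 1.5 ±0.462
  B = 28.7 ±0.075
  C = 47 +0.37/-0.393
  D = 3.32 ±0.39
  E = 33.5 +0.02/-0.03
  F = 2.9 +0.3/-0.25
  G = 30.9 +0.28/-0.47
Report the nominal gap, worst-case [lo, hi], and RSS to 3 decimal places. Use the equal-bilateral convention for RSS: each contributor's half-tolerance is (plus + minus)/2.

nominal=-16.020 wc=[-18.117,-14.150] rss=0.856

Stack each dimension's contribution:
  +A: nom +1.500 → Σnom=1.500; wc +0.462/-0.462 → slack +0.462/-0.462; half-tol=0.462, Σhalf²=0.213444
  -B: nom -28.700 → Σnom=-27.200; wc +0.075/-0.075 → slack +0.537/-0.537; half-tol=0.075, Σhalf²=0.219069
  -C: nom -47.000 → Σnom=-74.200; wc +0.393/-0.370 → slack +0.930/-0.907; half-tol=0.382, Σhalf²=0.364611
  -D: nom -3.320 → Σnom=-77.520; wc +0.390/-0.390 → slack +1.320/-1.297; half-tol=0.390, Σhalf²=0.516711
  +E: nom +33.500 → Σnom=-44.020; wc +0.020/-0.030 → slack +1.340/-1.327; half-tol=0.025, Σhalf²=0.517336
  -F: nom -2.900 → Σnom=-46.920; wc +0.250/-0.300 → slack +1.590/-1.627; half-tol=0.275, Σhalf²=0.592961
  +G: nom +30.900 → Σnom=-16.020; wc +0.280/-0.470 → slack +1.870/-2.097; half-tol=0.375, Σhalf²=0.733586
Nominal = -16.020. Worst-case = [-16.020 - 2.097, -16.020 + 1.870] = [-18.117, -14.150]. RSS = √0.733586 = 0.856.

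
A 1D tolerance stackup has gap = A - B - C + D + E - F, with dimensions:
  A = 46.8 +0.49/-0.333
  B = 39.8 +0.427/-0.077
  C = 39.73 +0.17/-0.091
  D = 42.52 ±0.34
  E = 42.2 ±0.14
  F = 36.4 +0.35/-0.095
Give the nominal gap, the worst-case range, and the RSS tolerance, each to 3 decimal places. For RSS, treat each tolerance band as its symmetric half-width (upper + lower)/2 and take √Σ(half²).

Stack each dimension's contribution:
  +A: nom +46.800 → Σnom=46.800; wc +0.490/-0.333 → slack +0.490/-0.333; half-tol=0.411, Σhalf²=0.169332
  -B: nom -39.800 → Σnom=7.000; wc +0.077/-0.427 → slack +0.567/-0.760; half-tol=0.252, Σhalf²=0.232836
  -C: nom -39.730 → Σnom=-32.730; wc +0.091/-0.170 → slack +0.658/-0.930; half-tol=0.131, Σhalf²=0.249866
  +D: nom +42.520 → Σnom=9.790; wc +0.340/-0.340 → slack +0.998/-1.270; half-tol=0.340, Σhalf²=0.365467
  +E: nom +42.200 → Σnom=51.990; wc +0.140/-0.140 → slack +1.138/-1.410; half-tol=0.140, Σhalf²=0.385067
  -F: nom -36.400 → Σnom=15.590; wc +0.095/-0.350 → slack +1.233/-1.760; half-tol=0.222, Σhalf²=0.434573
Nominal = 15.590. Worst-case = [15.590 - 1.760, 15.590 + 1.233] = [13.830, 16.823]. RSS = √0.434573 = 0.659.

nominal=15.590 wc=[13.830,16.823] rss=0.659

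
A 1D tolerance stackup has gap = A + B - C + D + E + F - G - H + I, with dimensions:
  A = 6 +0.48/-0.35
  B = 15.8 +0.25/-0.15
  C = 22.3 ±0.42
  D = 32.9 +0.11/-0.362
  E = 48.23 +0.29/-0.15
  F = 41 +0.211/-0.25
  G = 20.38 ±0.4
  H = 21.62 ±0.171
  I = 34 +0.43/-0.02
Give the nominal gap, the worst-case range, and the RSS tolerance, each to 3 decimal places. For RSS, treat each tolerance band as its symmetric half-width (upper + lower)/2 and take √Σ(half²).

Stack each dimension's contribution:
  +A: nom +6.000 → Σnom=6.000; wc +0.480/-0.350 → slack +0.480/-0.350; half-tol=0.415, Σhalf²=0.172225
  +B: nom +15.800 → Σnom=21.800; wc +0.250/-0.150 → slack +0.730/-0.500; half-tol=0.200, Σhalf²=0.212225
  -C: nom -22.300 → Σnom=-0.500; wc +0.420/-0.420 → slack +1.150/-0.920; half-tol=0.420, Σhalf²=0.388625
  +D: nom +32.900 → Σnom=32.400; wc +0.110/-0.362 → slack +1.260/-1.282; half-tol=0.236, Σhalf²=0.444321
  +E: nom +48.230 → Σnom=80.630; wc +0.290/-0.150 → slack +1.550/-1.432; half-tol=0.220, Σhalf²=0.492721
  +F: nom +41.000 → Σnom=121.630; wc +0.211/-0.250 → slack +1.761/-1.682; half-tol=0.230, Σhalf²=0.545851
  -G: nom -20.380 → Σnom=101.250; wc +0.400/-0.400 → slack +2.161/-2.082; half-tol=0.400, Σhalf²=0.705851
  -H: nom -21.620 → Σnom=79.630; wc +0.171/-0.171 → slack +2.332/-2.253; half-tol=0.171, Σhalf²=0.735092
  +I: nom +34.000 → Σnom=113.630; wc +0.430/-0.020 → slack +2.762/-2.273; half-tol=0.225, Σhalf²=0.785717
Nominal = 113.630. Worst-case = [113.630 - 2.273, 113.630 + 2.762] = [111.357, 116.392]. RSS = √0.785717 = 0.886.

nominal=113.630 wc=[111.357,116.392] rss=0.886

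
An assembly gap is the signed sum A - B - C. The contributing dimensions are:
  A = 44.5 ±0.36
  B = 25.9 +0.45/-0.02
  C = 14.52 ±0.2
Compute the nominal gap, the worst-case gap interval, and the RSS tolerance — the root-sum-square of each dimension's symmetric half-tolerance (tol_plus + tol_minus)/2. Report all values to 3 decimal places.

nominal=4.080 wc=[3.070,4.660] rss=0.474

Stack each dimension's contribution:
  +A: nom +44.500 → Σnom=44.500; wc +0.360/-0.360 → slack +0.360/-0.360; half-tol=0.360, Σhalf²=0.129600
  -B: nom -25.900 → Σnom=18.600; wc +0.020/-0.450 → slack +0.380/-0.810; half-tol=0.235, Σhalf²=0.184825
  -C: nom -14.520 → Σnom=4.080; wc +0.200/-0.200 → slack +0.580/-1.010; half-tol=0.200, Σhalf²=0.224825
Nominal = 4.080. Worst-case = [4.080 - 1.010, 4.080 + 0.580] = [3.070, 4.660]. RSS = √0.224825 = 0.474.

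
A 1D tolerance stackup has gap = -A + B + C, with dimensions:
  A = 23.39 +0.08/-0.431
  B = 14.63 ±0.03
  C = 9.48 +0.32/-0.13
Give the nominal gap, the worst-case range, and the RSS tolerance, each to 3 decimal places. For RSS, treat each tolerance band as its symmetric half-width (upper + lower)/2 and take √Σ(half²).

Stack each dimension's contribution:
  -A: nom -23.390 → Σnom=-23.390; wc +0.431/-0.080 → slack +0.431/-0.080; half-tol=0.256, Σhalf²=0.065280
  +B: nom +14.630 → Σnom=-8.760; wc +0.030/-0.030 → slack +0.461/-0.110; half-tol=0.030, Σhalf²=0.066180
  +C: nom +9.480 → Σnom=0.720; wc +0.320/-0.130 → slack +0.781/-0.240; half-tol=0.225, Σhalf²=0.116805
Nominal = 0.720. Worst-case = [0.720 - 0.240, 0.720 + 0.781] = [0.480, 1.501]. RSS = √0.116805 = 0.342.

nominal=0.720 wc=[0.480,1.501] rss=0.342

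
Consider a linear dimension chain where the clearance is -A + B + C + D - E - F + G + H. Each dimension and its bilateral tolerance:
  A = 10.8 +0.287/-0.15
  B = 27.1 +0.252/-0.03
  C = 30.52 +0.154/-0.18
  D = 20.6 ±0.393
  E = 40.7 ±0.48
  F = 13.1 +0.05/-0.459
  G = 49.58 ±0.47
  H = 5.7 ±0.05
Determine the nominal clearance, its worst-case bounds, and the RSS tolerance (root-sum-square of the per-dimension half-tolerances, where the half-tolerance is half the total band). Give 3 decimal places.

nominal=68.900 wc=[66.960,71.308] rss=0.877

Stack each dimension's contribution:
  -A: nom -10.800 → Σnom=-10.800; wc +0.150/-0.287 → slack +0.150/-0.287; half-tol=0.218, Σhalf²=0.047742
  +B: nom +27.100 → Σnom=16.300; wc +0.252/-0.030 → slack +0.402/-0.317; half-tol=0.141, Σhalf²=0.067623
  +C: nom +30.520 → Σnom=46.820; wc +0.154/-0.180 → slack +0.556/-0.497; half-tol=0.167, Σhalf²=0.095512
  +D: nom +20.600 → Σnom=67.420; wc +0.393/-0.393 → slack +0.949/-0.890; half-tol=0.393, Σhalf²=0.249961
  -E: nom -40.700 → Σnom=26.720; wc +0.480/-0.480 → slack +1.429/-1.370; half-tol=0.480, Σhalf²=0.480361
  -F: nom -13.100 → Σnom=13.620; wc +0.459/-0.050 → slack +1.888/-1.420; half-tol=0.255, Σhalf²=0.545131
  +G: nom +49.580 → Σnom=63.200; wc +0.470/-0.470 → slack +2.358/-1.890; half-tol=0.470, Σhalf²=0.766031
  +H: nom +5.700 → Σnom=68.900; wc +0.050/-0.050 → slack +2.408/-1.940; half-tol=0.050, Σhalf²=0.768531
Nominal = 68.900. Worst-case = [68.900 - 1.940, 68.900 + 2.408] = [66.960, 71.308]. RSS = √0.768531 = 0.877.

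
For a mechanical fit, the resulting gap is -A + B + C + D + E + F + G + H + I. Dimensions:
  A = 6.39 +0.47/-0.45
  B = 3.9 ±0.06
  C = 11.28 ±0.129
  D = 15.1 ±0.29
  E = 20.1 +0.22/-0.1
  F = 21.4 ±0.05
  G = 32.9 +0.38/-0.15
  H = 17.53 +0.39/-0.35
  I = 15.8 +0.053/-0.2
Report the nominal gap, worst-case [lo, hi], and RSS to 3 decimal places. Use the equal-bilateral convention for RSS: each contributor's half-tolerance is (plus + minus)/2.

nominal=131.620 wc=[129.821,133.642] rss=0.753

Stack each dimension's contribution:
  -A: nom -6.390 → Σnom=-6.390; wc +0.450/-0.470 → slack +0.450/-0.470; half-tol=0.460, Σhalf²=0.211600
  +B: nom +3.900 → Σnom=-2.490; wc +0.060/-0.060 → slack +0.510/-0.530; half-tol=0.060, Σhalf²=0.215200
  +C: nom +11.280 → Σnom=8.790; wc +0.129/-0.129 → slack +0.639/-0.659; half-tol=0.129, Σhalf²=0.231841
  +D: nom +15.100 → Σnom=23.890; wc +0.290/-0.290 → slack +0.929/-0.949; half-tol=0.290, Σhalf²=0.315941
  +E: nom +20.100 → Σnom=43.990; wc +0.220/-0.100 → slack +1.149/-1.049; half-tol=0.160, Σhalf²=0.341541
  +F: nom +21.400 → Σnom=65.390; wc +0.050/-0.050 → slack +1.199/-1.099; half-tol=0.050, Σhalf²=0.344041
  +G: nom +32.900 → Σnom=98.290; wc +0.380/-0.150 → slack +1.579/-1.249; half-tol=0.265, Σhalf²=0.414266
  +H: nom +17.530 → Σnom=115.820; wc +0.390/-0.350 → slack +1.969/-1.599; half-tol=0.370, Σhalf²=0.551166
  +I: nom +15.800 → Σnom=131.620; wc +0.053/-0.200 → slack +2.022/-1.799; half-tol=0.127, Σhalf²=0.567168
Nominal = 131.620. Worst-case = [131.620 - 1.799, 131.620 + 2.022] = [129.821, 133.642]. RSS = √0.567168 = 0.753.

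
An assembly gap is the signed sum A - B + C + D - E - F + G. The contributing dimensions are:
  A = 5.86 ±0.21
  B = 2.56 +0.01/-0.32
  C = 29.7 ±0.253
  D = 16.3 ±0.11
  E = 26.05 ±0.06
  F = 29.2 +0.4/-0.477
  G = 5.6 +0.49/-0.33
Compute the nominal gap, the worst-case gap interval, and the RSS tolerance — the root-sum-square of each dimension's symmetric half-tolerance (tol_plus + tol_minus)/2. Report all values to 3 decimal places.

Stack each dimension's contribution:
  +A: nom +5.860 → Σnom=5.860; wc +0.210/-0.210 → slack +0.210/-0.210; half-tol=0.210, Σhalf²=0.044100
  -B: nom -2.560 → Σnom=3.300; wc +0.320/-0.010 → slack +0.530/-0.220; half-tol=0.165, Σhalf²=0.071325
  +C: nom +29.700 → Σnom=33.000; wc +0.253/-0.253 → slack +0.783/-0.473; half-tol=0.253, Σhalf²=0.135334
  +D: nom +16.300 → Σnom=49.300; wc +0.110/-0.110 → slack +0.893/-0.583; half-tol=0.110, Σhalf²=0.147434
  -E: nom -26.050 → Σnom=23.250; wc +0.060/-0.060 → slack +0.953/-0.643; half-tol=0.060, Σhalf²=0.151034
  -F: nom -29.200 → Σnom=-5.950; wc +0.477/-0.400 → slack +1.430/-1.043; half-tol=0.439, Σhalf²=0.343316
  +G: nom +5.600 → Σnom=-0.350; wc +0.490/-0.330 → slack +1.920/-1.373; half-tol=0.410, Σhalf²=0.511416
Nominal = -0.350. Worst-case = [-0.350 - 1.373, -0.350 + 1.920] = [-1.723, 1.570]. RSS = √0.511416 = 0.715.

nominal=-0.350 wc=[-1.723,1.570] rss=0.715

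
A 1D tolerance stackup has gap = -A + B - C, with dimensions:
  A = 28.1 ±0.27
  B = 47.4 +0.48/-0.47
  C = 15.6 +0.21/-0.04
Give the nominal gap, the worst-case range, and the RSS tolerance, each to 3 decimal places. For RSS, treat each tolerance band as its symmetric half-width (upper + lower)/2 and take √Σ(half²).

Stack each dimension's contribution:
  -A: nom -28.100 → Σnom=-28.100; wc +0.270/-0.270 → slack +0.270/-0.270; half-tol=0.270, Σhalf²=0.072900
  +B: nom +47.400 → Σnom=19.300; wc +0.480/-0.470 → slack +0.750/-0.740; half-tol=0.475, Σhalf²=0.298525
  -C: nom -15.600 → Σnom=3.700; wc +0.040/-0.210 → slack +0.790/-0.950; half-tol=0.125, Σhalf²=0.314150
Nominal = 3.700. Worst-case = [3.700 - 0.950, 3.700 + 0.790] = [2.750, 4.490]. RSS = √0.314150 = 0.560.

nominal=3.700 wc=[2.750,4.490] rss=0.560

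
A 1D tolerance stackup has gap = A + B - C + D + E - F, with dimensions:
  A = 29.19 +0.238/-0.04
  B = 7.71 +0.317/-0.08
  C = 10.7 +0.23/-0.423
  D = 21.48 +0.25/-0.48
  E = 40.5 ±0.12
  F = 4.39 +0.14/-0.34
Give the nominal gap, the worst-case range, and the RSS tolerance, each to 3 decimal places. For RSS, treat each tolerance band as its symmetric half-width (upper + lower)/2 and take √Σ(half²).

nominal=83.790 wc=[82.700,85.478] rss=0.609

Stack each dimension's contribution:
  +A: nom +29.190 → Σnom=29.190; wc +0.238/-0.040 → slack +0.238/-0.040; half-tol=0.139, Σhalf²=0.019321
  +B: nom +7.710 → Σnom=36.900; wc +0.317/-0.080 → slack +0.555/-0.120; half-tol=0.199, Σhalf²=0.058723
  -C: nom -10.700 → Σnom=26.200; wc +0.423/-0.230 → slack +0.978/-0.350; half-tol=0.327, Σhalf²=0.165326
  +D: nom +21.480 → Σnom=47.680; wc +0.250/-0.480 → slack +1.228/-0.830; half-tol=0.365, Σhalf²=0.298550
  +E: nom +40.500 → Σnom=88.180; wc +0.120/-0.120 → slack +1.348/-0.950; half-tol=0.120, Σhalf²=0.312951
  -F: nom -4.390 → Σnom=83.790; wc +0.340/-0.140 → slack +1.688/-1.090; half-tol=0.240, Σhalf²=0.370551
Nominal = 83.790. Worst-case = [83.790 - 1.090, 83.790 + 1.688] = [82.700, 85.478]. RSS = √0.370551 = 0.609.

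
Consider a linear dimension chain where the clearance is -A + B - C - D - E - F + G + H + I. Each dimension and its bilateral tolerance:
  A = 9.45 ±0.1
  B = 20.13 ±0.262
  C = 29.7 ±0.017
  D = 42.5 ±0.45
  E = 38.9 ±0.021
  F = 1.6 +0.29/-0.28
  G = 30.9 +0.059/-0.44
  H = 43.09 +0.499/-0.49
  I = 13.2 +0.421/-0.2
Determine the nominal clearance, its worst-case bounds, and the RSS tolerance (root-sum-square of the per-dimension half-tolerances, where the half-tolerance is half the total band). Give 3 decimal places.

Stack each dimension's contribution:
  -A: nom -9.450 → Σnom=-9.450; wc +0.100/-0.100 → slack +0.100/-0.100; half-tol=0.100, Σhalf²=0.010000
  +B: nom +20.130 → Σnom=10.680; wc +0.262/-0.262 → slack +0.362/-0.362; half-tol=0.262, Σhalf²=0.078644
  -C: nom -29.700 → Σnom=-19.020; wc +0.017/-0.017 → slack +0.379/-0.379; half-tol=0.017, Σhalf²=0.078933
  -D: nom -42.500 → Σnom=-61.520; wc +0.450/-0.450 → slack +0.829/-0.829; half-tol=0.450, Σhalf²=0.281433
  -E: nom -38.900 → Σnom=-100.420; wc +0.021/-0.021 → slack +0.850/-0.850; half-tol=0.021, Σhalf²=0.281874
  -F: nom -1.600 → Σnom=-102.020; wc +0.280/-0.290 → slack +1.130/-1.140; half-tol=0.285, Σhalf²=0.363099
  +G: nom +30.900 → Σnom=-71.120; wc +0.059/-0.440 → slack +1.189/-1.580; half-tol=0.249, Σhalf²=0.425349
  +H: nom +43.090 → Σnom=-28.030; wc +0.499/-0.490 → slack +1.688/-2.070; half-tol=0.494, Σhalf²=0.669880
  +I: nom +13.200 → Σnom=-14.830; wc +0.421/-0.200 → slack +2.109/-2.270; half-tol=0.310, Σhalf²=0.766290
Nominal = -14.830. Worst-case = [-14.830 - 2.270, -14.830 + 2.109] = [-17.100, -12.721]. RSS = √0.766290 = 0.875.

nominal=-14.830 wc=[-17.100,-12.721] rss=0.875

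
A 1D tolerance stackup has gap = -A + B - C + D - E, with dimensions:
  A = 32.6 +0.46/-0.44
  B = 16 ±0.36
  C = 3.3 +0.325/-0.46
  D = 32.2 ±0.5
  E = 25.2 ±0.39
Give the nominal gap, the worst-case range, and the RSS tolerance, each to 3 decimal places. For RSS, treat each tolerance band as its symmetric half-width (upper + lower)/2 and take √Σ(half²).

nominal=-12.900 wc=[-14.935,-10.750] rss=0.942

Stack each dimension's contribution:
  -A: nom -32.600 → Σnom=-32.600; wc +0.440/-0.460 → slack +0.440/-0.460; half-tol=0.450, Σhalf²=0.202500
  +B: nom +16.000 → Σnom=-16.600; wc +0.360/-0.360 → slack +0.800/-0.820; half-tol=0.360, Σhalf²=0.332100
  -C: nom -3.300 → Σnom=-19.900; wc +0.460/-0.325 → slack +1.260/-1.145; half-tol=0.393, Σhalf²=0.486156
  +D: nom +32.200 → Σnom=12.300; wc +0.500/-0.500 → slack +1.760/-1.645; half-tol=0.500, Σhalf²=0.736156
  -E: nom -25.200 → Σnom=-12.900; wc +0.390/-0.390 → slack +2.150/-2.035; half-tol=0.390, Σhalf²=0.888256
Nominal = -12.900. Worst-case = [-12.900 - 2.035, -12.900 + 2.150] = [-14.935, -10.750]. RSS = √0.888256 = 0.942.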